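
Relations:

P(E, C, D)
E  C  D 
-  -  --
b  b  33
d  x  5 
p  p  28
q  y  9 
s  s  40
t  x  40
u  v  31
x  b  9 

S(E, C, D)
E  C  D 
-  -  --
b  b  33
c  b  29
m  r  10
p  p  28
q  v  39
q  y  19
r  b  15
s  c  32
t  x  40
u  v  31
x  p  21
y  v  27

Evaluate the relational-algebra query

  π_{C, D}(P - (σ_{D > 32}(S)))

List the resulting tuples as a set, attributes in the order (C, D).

Apply σ_{D > 32}; surviving tuples: {(b, b, 33), (q, v, 39), (t, x, 40)}
Difference: {(b, b, 33), (d, x, 5), (p, p, 28), (q, y, 9), (s, s, 40), (t, x, 40), (u, v, 31), (x, b, 9)} with {(b, b, 33), (q, v, 39), (t, x, 40)} → {(d, x, 5), (p, p, 28), (q, y, 9), (s, s, 40), (u, v, 31), (x, b, 9)}
π[C, D]: project onto (C, D) → {(b, 9), (p, 28), (s, 40), (v, 31), (x, 5), (y, 9)}

{(b, 9), (p, 28), (s, 40), (v, 31), (x, 5), (y, 9)}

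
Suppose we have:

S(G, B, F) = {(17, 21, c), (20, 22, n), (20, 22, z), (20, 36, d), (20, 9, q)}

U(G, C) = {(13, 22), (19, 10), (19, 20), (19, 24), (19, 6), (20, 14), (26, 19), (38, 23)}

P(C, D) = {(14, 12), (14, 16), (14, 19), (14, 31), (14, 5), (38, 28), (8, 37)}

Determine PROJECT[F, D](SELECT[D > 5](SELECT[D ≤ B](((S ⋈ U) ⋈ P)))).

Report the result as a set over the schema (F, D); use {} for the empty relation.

S ⋈ U (natural join on G): {(20, 22, n, 14), (20, 22, z, 14), (20, 36, d, 14), (20, 9, q, 14)}
(S ⋈ U) ⋈ P (natural join on C): {(20, 22, n, 14, 12), (20, 22, n, 14, 16), (20, 22, n, 14, 19), (20, 22, n, 14, 31), (20, 22, n, 14, 5), (20, 22, z, 14, 12), (20, 22, z, 14, 16), (20, 22, z, 14, 19), (20, 22, z, 14, 31), (20, 22, z, 14, 5), (20, 36, d, 14, 12), (20, 36, d, 14, 16), (20, 36, d, 14, 19), (20, 36, d, 14, 31), (20, 36, d, 14, 5), (20, 9, q, 14, 12), (20, 9, q, 14, 16), (20, 9, q, 14, 19), (20, 9, q, 14, 31), (20, 9, q, 14, 5)}
Selection D ≤ B: {(20, 22, n, 14, 12), (20, 22, n, 14, 16), (20, 22, n, 14, 19), (20, 22, n, 14, 5), (20, 22, z, 14, 12), (20, 22, z, 14, 16), (20, 22, z, 14, 19), (20, 22, z, 14, 5), (20, 36, d, 14, 12), (20, 36, d, 14, 16), (20, 36, d, 14, 19), (20, 36, d, 14, 31), (20, 36, d, 14, 5), (20, 9, q, 14, 5)}
Selection D > 5: {(20, 22, n, 14, 12), (20, 22, n, 14, 16), (20, 22, n, 14, 19), (20, 22, z, 14, 12), (20, 22, z, 14, 16), (20, 22, z, 14, 19), (20, 36, d, 14, 12), (20, 36, d, 14, 16), (20, 36, d, 14, 19), (20, 36, d, 14, 31)}
π[F, D]: project onto (F, D) → {(d, 12), (d, 16), (d, 19), (d, 31), (n, 12), (n, 16), (n, 19), (z, 12), (z, 16), (z, 19)}

{(d, 12), (d, 16), (d, 19), (d, 31), (n, 12), (n, 16), (n, 19), (z, 12), (z, 16), (z, 19)}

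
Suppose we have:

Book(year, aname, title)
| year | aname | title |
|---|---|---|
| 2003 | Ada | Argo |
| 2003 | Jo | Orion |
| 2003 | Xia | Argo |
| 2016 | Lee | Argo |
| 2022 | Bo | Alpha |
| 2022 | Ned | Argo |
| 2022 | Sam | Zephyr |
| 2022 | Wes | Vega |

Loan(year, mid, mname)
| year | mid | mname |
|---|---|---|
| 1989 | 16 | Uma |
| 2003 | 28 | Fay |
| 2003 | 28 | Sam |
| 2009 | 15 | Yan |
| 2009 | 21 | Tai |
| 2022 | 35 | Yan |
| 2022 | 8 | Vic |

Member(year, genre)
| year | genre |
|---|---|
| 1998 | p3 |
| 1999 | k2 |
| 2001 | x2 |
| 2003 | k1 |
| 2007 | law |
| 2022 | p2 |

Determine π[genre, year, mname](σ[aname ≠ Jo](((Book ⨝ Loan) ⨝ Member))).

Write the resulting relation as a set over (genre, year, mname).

Natural join on year: {(2003, Ada, Argo, 28, Fay), (2003, Ada, Argo, 28, Sam), (2003, Jo, Orion, 28, Fay), (2003, Jo, Orion, 28, Sam), (2003, Xia, Argo, 28, Fay), (2003, Xia, Argo, 28, Sam), (2022, Bo, Alpha, 35, Yan), (2022, Bo, Alpha, 8, Vic), (2022, Ned, Argo, 35, Yan), (2022, Ned, Argo, 8, Vic), (2022, Sam, Zephyr, 35, Yan), (2022, Sam, Zephyr, 8, Vic), (2022, Wes, Vega, 35, Yan), (2022, Wes, Vega, 8, Vic)}
Natural join on year: {(2003, Ada, Argo, 28, Fay, k1), (2003, Ada, Argo, 28, Sam, k1), (2003, Jo, Orion, 28, Fay, k1), (2003, Jo, Orion, 28, Sam, k1), (2003, Xia, Argo, 28, Fay, k1), (2003, Xia, Argo, 28, Sam, k1), (2022, Bo, Alpha, 35, Yan, p2), (2022, Bo, Alpha, 8, Vic, p2), (2022, Ned, Argo, 35, Yan, p2), (2022, Ned, Argo, 8, Vic, p2), (2022, Sam, Zephyr, 35, Yan, p2), (2022, Sam, Zephyr, 8, Vic, p2), (2022, Wes, Vega, 35, Yan, p2), (2022, Wes, Vega, 8, Vic, p2)}
Filtering on aname ≠ Jo leaves {(2003, Ada, Argo, 28, Fay, k1), (2003, Ada, Argo, 28, Sam, k1), (2003, Xia, Argo, 28, Fay, k1), (2003, Xia, Argo, 28, Sam, k1), (2022, Bo, Alpha, 35, Yan, p2), (2022, Bo, Alpha, 8, Vic, p2), (2022, Ned, Argo, 35, Yan, p2), (2022, Ned, Argo, 8, Vic, p2), (2022, Sam, Zephyr, 35, Yan, p2), (2022, Sam, Zephyr, 8, Vic, p2), (2022, Wes, Vega, 35, Yan, p2), (2022, Wes, Vega, 8, Vic, p2)}.
Projecting to genre, year, mname (8 duplicate(s) eliminated): {(k1, 2003, Fay), (k1, 2003, Sam), (p2, 2022, Vic), (p2, 2022, Yan)}

{(k1, 2003, Fay), (k1, 2003, Sam), (p2, 2022, Vic), (p2, 2022, Yan)}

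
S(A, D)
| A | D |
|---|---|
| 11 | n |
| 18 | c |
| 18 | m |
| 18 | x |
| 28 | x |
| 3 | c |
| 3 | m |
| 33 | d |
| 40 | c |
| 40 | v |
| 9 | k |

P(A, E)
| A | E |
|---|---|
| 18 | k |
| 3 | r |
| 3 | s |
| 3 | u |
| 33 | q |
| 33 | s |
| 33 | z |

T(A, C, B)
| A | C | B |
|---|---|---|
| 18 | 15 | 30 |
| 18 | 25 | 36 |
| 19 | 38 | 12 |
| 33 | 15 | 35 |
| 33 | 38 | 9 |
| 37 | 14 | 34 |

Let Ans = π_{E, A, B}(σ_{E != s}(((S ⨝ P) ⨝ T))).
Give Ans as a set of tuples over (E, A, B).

{(k, 18, 30), (k, 18, 36), (q, 33, 35), (q, 33, 9), (z, 33, 35), (z, 33, 9)}

Natural join on A: {(18, c, k), (18, m, k), (18, x, k), (3, c, r), (3, c, s), (3, c, u), (3, m, r), (3, m, s), (3, m, u), (33, d, q), (33, d, s), (33, d, z)}
Natural join on A: {(18, c, k, 15, 30), (18, c, k, 25, 36), (18, m, k, 15, 30), (18, m, k, 25, 36), (18, x, k, 15, 30), (18, x, k, 25, 36), (33, d, q, 15, 35), (33, d, q, 38, 9), (33, d, s, 15, 35), (33, d, s, 38, 9), (33, d, z, 15, 35), (33, d, z, 38, 9)}
Selection E != s: {(18, c, k, 15, 30), (18, c, k, 25, 36), (18, m, k, 15, 30), (18, m, k, 25, 36), (18, x, k, 15, 30), (18, x, k, 25, 36), (33, d, q, 15, 35), (33, d, q, 38, 9), (33, d, z, 15, 35), (33, d, z, 38, 9)}
π[E, A, B]: project onto (E, A, B) (4 duplicate(s) eliminated) → {(k, 18, 30), (k, 18, 36), (q, 33, 35), (q, 33, 9), (z, 33, 35), (z, 33, 9)}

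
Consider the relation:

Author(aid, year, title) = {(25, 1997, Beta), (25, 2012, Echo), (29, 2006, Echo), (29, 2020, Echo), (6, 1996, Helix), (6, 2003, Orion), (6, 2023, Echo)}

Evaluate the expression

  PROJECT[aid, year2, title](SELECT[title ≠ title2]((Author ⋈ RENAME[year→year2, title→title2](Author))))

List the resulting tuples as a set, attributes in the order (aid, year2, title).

{(25, 1997, Echo), (25, 2012, Beta), (6, 1996, Echo), (6, 1996, Orion), (6, 2003, Echo), (6, 2003, Helix), (6, 2023, Helix), (6, 2023, Orion)}

ρ[year→year2, title→title2]: schema becomes (aid, year2, title2); tuples unchanged.
Joining Author and RENAME[year→year2, title→title2](Author) on aid yields {(25, 1997, Beta, 1997, Beta), (25, 1997, Beta, 2012, Echo), (25, 2012, Echo, 1997, Beta), (25, 2012, Echo, 2012, Echo), (29, 2006, Echo, 2006, Echo), (29, 2006, Echo, 2020, Echo), (29, 2020, Echo, 2006, Echo), (29, 2020, Echo, 2020, Echo), (6, 1996, Helix, 1996, Helix), (6, 1996, Helix, 2003, Orion), (6, 1996, Helix, 2023, Echo), (6, 2003, Orion, 1996, Helix), (6, 2003, Orion, 2003, Orion), (6, 2003, Orion, 2023, Echo), (6, 2023, Echo, 1996, Helix), (6, 2023, Echo, 2003, Orion), (6, 2023, Echo, 2023, Echo)}.
Selection title ≠ title2: {(25, 1997, Beta, 2012, Echo), (25, 2012, Echo, 1997, Beta), (6, 1996, Helix, 2003, Orion), (6, 1996, Helix, 2023, Echo), (6, 2003, Orion, 1996, Helix), (6, 2003, Orion, 2023, Echo), (6, 2023, Echo, 1996, Helix), (6, 2023, Echo, 2003, Orion)}
π[aid, year2, title]: project onto (aid, year2, title) → {(25, 1997, Echo), (25, 2012, Beta), (6, 1996, Echo), (6, 1996, Orion), (6, 2003, Echo), (6, 2003, Helix), (6, 2023, Helix), (6, 2023, Orion)}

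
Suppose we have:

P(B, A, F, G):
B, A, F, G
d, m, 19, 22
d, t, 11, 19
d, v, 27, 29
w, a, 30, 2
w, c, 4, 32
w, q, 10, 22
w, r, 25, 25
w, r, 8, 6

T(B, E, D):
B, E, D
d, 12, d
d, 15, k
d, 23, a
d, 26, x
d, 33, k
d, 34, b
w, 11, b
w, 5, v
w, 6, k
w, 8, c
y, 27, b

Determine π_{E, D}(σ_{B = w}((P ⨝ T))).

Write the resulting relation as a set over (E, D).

{(11, b), (5, v), (6, k), (8, c)}

Natural join on B: {(d, m, 19, 22, 12, d), (d, m, 19, 22, 15, k), (d, m, 19, 22, 23, a), (d, m, 19, 22, 26, x), (d, m, 19, 22, 33, k), (d, m, 19, 22, 34, b), (d, t, 11, 19, 12, d), (d, t, 11, 19, 15, k), (d, t, 11, 19, 23, a), (d, t, 11, 19, 26, x), (d, t, 11, 19, 33, k), (d, t, 11, 19, 34, b), (d, v, 27, 29, 12, d), (d, v, 27, 29, 15, k), (d, v, 27, 29, 23, a), (d, v, 27, 29, 26, x), (d, v, 27, 29, 33, k), (d, v, 27, 29, 34, b), (w, a, 30, 2, 11, b), (w, a, 30, 2, 5, v), (w, a, 30, 2, 6, k), (w, a, 30, 2, 8, c), (w, c, 4, 32, 11, b), (w, c, 4, 32, 5, v), (w, c, 4, 32, 6, k), (w, c, 4, 32, 8, c), (w, q, 10, 22, 11, b), (w, q, 10, 22, 5, v), (w, q, 10, 22, 6, k), (w, q, 10, 22, 8, c), (w, r, 25, 25, 11, b), (w, r, 25, 25, 5, v), (w, r, 25, 25, 6, k), (w, r, 25, 25, 8, c), (w, r, 8, 6, 11, b), (w, r, 8, 6, 5, v), (w, r, 8, 6, 6, k), (w, r, 8, 6, 8, c)}
Selection B = w: {(w, a, 30, 2, 11, b), (w, a, 30, 2, 5, v), (w, a, 30, 2, 6, k), (w, a, 30, 2, 8, c), (w, c, 4, 32, 11, b), (w, c, 4, 32, 5, v), (w, c, 4, 32, 6, k), (w, c, 4, 32, 8, c), (w, q, 10, 22, 11, b), (w, q, 10, 22, 5, v), (w, q, 10, 22, 6, k), (w, q, 10, 22, 8, c), (w, r, 25, 25, 11, b), (w, r, 25, 25, 5, v), (w, r, 25, 25, 6, k), (w, r, 25, 25, 8, c), (w, r, 8, 6, 11, b), (w, r, 8, 6, 5, v), (w, r, 8, 6, 6, k), (w, r, 8, 6, 8, c)}
Keep only column(s) E, D (16 duplicate(s) eliminated): {(11, b), (5, v), (6, k), (8, c)}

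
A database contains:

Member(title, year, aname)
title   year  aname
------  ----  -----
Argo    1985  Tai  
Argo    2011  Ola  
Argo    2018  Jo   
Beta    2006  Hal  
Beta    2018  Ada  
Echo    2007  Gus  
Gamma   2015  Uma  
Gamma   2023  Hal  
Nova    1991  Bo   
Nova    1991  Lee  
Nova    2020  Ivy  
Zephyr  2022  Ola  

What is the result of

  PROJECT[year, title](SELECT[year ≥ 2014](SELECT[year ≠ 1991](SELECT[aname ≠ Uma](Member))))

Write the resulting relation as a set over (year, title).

{(2018, Argo), (2018, Beta), (2020, Nova), (2022, Zephyr), (2023, Gamma)}

σ[aname ≠ Uma]: keep tuples satisfying aname ≠ Uma → {(Argo, 1985, Tai), (Argo, 2011, Ola), (Argo, 2018, Jo), (Beta, 2006, Hal), (Beta, 2018, Ada), (Echo, 2007, Gus), (Gamma, 2023, Hal), (Nova, 1991, Bo), (Nova, 1991, Lee), (Nova, 2020, Ivy), (Zephyr, 2022, Ola)}
σ[year ≠ 1991]: keep tuples satisfying year ≠ 1991 → {(Argo, 1985, Tai), (Argo, 2011, Ola), (Argo, 2018, Jo), (Beta, 2006, Hal), (Beta, 2018, Ada), (Echo, 2007, Gus), (Gamma, 2023, Hal), (Nova, 2020, Ivy), (Zephyr, 2022, Ola)}
σ[year ≥ 2014]: keep tuples satisfying year ≥ 2014 → {(Argo, 2018, Jo), (Beta, 2018, Ada), (Gamma, 2023, Hal), (Nova, 2020, Ivy), (Zephyr, 2022, Ola)}
Keep only column(s) year, title: {(2018, Argo), (2018, Beta), (2020, Nova), (2022, Zephyr), (2023, Gamma)}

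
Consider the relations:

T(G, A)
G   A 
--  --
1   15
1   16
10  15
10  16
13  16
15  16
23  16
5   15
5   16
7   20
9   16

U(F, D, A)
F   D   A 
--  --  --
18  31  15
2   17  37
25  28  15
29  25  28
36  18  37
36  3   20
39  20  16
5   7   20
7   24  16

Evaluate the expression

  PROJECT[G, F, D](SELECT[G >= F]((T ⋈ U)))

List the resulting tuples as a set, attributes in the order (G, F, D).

{(10, 7, 24), (13, 7, 24), (15, 7, 24), (23, 7, 24), (7, 5, 7), (9, 7, 24)}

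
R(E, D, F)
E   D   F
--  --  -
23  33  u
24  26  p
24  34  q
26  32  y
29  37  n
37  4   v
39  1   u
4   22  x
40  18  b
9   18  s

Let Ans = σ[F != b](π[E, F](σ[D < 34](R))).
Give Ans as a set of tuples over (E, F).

Filtering on D < 34 leaves {(23, 33, u), (24, 26, p), (26, 32, y), (37, 4, v), (39, 1, u), (4, 22, x), (40, 18, b), (9, 18, s)}.
Projecting to E, F: {(23, u), (24, p), (26, y), (37, v), (39, u), (4, x), (40, b), (9, s)}
Filtering on F != b leaves {(23, u), (24, p), (26, y), (37, v), (39, u), (4, x), (9, s)}.

{(23, u), (24, p), (26, y), (37, v), (39, u), (4, x), (9, s)}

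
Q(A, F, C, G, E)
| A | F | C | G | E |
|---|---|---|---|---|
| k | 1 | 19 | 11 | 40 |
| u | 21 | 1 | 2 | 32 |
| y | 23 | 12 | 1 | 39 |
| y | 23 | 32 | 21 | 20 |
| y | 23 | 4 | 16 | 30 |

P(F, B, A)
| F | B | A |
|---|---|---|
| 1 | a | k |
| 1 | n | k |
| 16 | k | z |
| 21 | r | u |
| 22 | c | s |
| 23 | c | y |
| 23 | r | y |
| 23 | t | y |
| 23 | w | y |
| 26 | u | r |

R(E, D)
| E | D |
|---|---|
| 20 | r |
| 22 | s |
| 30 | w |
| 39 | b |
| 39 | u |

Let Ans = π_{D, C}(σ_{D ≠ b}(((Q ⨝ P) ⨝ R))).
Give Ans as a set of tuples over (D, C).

{(r, 32), (u, 12), (w, 4)}

Joining Q and P on A, F yields {(k, 1, 19, 11, 40, a), (k, 1, 19, 11, 40, n), (u, 21, 1, 2, 32, r), (y, 23, 12, 1, 39, c), (y, 23, 12, 1, 39, r), (y, 23, 12, 1, 39, t), (y, 23, 12, 1, 39, w), (y, 23, 32, 21, 20, c), (y, 23, 32, 21, 20, r), (y, 23, 32, 21, 20, t), (y, 23, 32, 21, 20, w), (y, 23, 4, 16, 30, c), (y, 23, 4, 16, 30, r), (y, 23, 4, 16, 30, t), (y, 23, 4, 16, 30, w)}.
Joining (Q ⨝ P) and R on E yields {(y, 23, 12, 1, 39, c, b), (y, 23, 12, 1, 39, c, u), (y, 23, 12, 1, 39, r, b), (y, 23, 12, 1, 39, r, u), (y, 23, 12, 1, 39, t, b), (y, 23, 12, 1, 39, t, u), (y, 23, 12, 1, 39, w, b), (y, 23, 12, 1, 39, w, u), (y, 23, 32, 21, 20, c, r), (y, 23, 32, 21, 20, r, r), (y, 23, 32, 21, 20, t, r), (y, 23, 32, 21, 20, w, r), (y, 23, 4, 16, 30, c, w), (y, 23, 4, 16, 30, r, w), (y, 23, 4, 16, 30, t, w), (y, 23, 4, 16, 30, w, w)}.
Selection D ≠ b: {(y, 23, 12, 1, 39, c, u), (y, 23, 12, 1, 39, r, u), (y, 23, 12, 1, 39, t, u), (y, 23, 12, 1, 39, w, u), (y, 23, 32, 21, 20, c, r), (y, 23, 32, 21, 20, r, r), (y, 23, 32, 21, 20, t, r), (y, 23, 32, 21, 20, w, r), (y, 23, 4, 16, 30, c, w), (y, 23, 4, 16, 30, r, w), (y, 23, 4, 16, 30, t, w), (y, 23, 4, 16, 30, w, w)}
π_{D, C} gives {(r, 32), (u, 12), (w, 4)} (9 duplicate(s) eliminated).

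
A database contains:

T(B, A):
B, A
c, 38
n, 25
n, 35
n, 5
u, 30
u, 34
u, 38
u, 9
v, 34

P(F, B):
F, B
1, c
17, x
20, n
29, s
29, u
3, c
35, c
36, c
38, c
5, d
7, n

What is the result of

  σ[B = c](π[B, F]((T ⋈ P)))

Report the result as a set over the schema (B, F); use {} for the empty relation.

{(c, 1), (c, 3), (c, 35), (c, 36), (c, 38)}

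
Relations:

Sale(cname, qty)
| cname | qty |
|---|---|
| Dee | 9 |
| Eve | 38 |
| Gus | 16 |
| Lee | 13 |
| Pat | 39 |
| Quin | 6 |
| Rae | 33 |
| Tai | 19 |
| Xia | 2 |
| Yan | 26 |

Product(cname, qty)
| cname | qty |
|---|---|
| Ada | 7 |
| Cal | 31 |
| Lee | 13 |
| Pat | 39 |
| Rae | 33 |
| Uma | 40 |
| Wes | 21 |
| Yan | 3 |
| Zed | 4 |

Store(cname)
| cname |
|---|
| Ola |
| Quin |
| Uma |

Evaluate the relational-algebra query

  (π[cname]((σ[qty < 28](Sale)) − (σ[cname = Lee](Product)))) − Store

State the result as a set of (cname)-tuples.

{Dee, Gus, Tai, Xia, Yan}

Selection qty < 28: {(Dee, 9), (Gus, 16), (Lee, 13), (Quin, 6), (Tai, 19), (Xia, 2), (Yan, 26)}
Selection cname = Lee: {(Lee, 13)}
Difference: {(Dee, 9), (Gus, 16), (Lee, 13), (Quin, 6), (Tai, 19), (Xia, 2), (Yan, 26)} with {(Lee, 13)} → {(Dee, 9), (Gus, 16), (Quin, 6), (Tai, 19), (Xia, 2), (Yan, 26)}
π_{cname} gives {Dee, Gus, Quin, Tai, Xia, Yan}.
Difference: {Dee, Gus, Quin, Tai, Xia, Yan} with {Ola, Quin, Uma} → {Dee, Gus, Tai, Xia, Yan}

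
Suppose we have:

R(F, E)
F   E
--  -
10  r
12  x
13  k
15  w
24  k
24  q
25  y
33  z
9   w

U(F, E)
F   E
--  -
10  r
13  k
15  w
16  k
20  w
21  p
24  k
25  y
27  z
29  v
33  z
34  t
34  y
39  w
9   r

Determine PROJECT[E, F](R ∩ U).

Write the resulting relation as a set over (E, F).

{(k, 13), (k, 24), (r, 10), (w, 15), (y, 25), (z, 33)}

Taking the intersection: {(10, r), (13, k), (15, w), (24, k), (25, y), (33, z)}
π[E, F]: project onto (E, F) → {(k, 13), (k, 24), (r, 10), (w, 15), (y, 25), (z, 33)}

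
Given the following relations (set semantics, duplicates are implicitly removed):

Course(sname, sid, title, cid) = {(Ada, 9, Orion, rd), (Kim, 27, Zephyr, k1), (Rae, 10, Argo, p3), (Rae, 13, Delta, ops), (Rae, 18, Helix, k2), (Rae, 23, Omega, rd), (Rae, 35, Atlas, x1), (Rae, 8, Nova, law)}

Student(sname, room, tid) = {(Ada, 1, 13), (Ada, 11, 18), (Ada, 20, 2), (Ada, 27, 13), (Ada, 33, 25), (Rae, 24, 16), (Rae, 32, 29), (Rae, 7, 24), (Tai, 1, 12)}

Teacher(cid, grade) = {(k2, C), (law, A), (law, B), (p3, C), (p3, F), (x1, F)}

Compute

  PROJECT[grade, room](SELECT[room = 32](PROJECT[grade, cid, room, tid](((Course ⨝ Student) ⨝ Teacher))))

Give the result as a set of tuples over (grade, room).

Course ⋈ Student (natural join on sname): {(Ada, 9, Orion, rd, 1, 13), (Ada, 9, Orion, rd, 11, 18), (Ada, 9, Orion, rd, 20, 2), (Ada, 9, Orion, rd, 27, 13), (Ada, 9, Orion, rd, 33, 25), (Rae, 10, Argo, p3, 24, 16), (Rae, 10, Argo, p3, 32, 29), (Rae, 10, Argo, p3, 7, 24), (Rae, 13, Delta, ops, 24, 16), (Rae, 13, Delta, ops, 32, 29), (Rae, 13, Delta, ops, 7, 24), (Rae, 18, Helix, k2, 24, 16), (Rae, 18, Helix, k2, 32, 29), (Rae, 18, Helix, k2, 7, 24), (Rae, 23, Omega, rd, 24, 16), (Rae, 23, Omega, rd, 32, 29), (Rae, 23, Omega, rd, 7, 24), (Rae, 35, Atlas, x1, 24, 16), (Rae, 35, Atlas, x1, 32, 29), (Rae, 35, Atlas, x1, 7, 24), (Rae, 8, Nova, law, 24, 16), (Rae, 8, Nova, law, 32, 29), (Rae, 8, Nova, law, 7, 24)}
(Course ⨝ Student) ⋈ Teacher (natural join on cid): {(Rae, 10, Argo, p3, 24, 16, C), (Rae, 10, Argo, p3, 24, 16, F), (Rae, 10, Argo, p3, 32, 29, C), (Rae, 10, Argo, p3, 32, 29, F), (Rae, 10, Argo, p3, 7, 24, C), (Rae, 10, Argo, p3, 7, 24, F), (Rae, 18, Helix, k2, 24, 16, C), (Rae, 18, Helix, k2, 32, 29, C), (Rae, 18, Helix, k2, 7, 24, C), (Rae, 35, Atlas, x1, 24, 16, F), (Rae, 35, Atlas, x1, 32, 29, F), (Rae, 35, Atlas, x1, 7, 24, F), (Rae, 8, Nova, law, 24, 16, A), (Rae, 8, Nova, law, 24, 16, B), (Rae, 8, Nova, law, 32, 29, A), (Rae, 8, Nova, law, 32, 29, B), (Rae, 8, Nova, law, 7, 24, A), (Rae, 8, Nova, law, 7, 24, B)}
π_{grade, cid, room, tid} gives {(A, law, 24, 16), (A, law, 32, 29), (A, law, 7, 24), (B, law, 24, 16), (B, law, 32, 29), (B, law, 7, 24), (C, k2, 24, 16), (C, k2, 32, 29), (C, k2, 7, 24), (C, p3, 24, 16), (C, p3, 32, 29), (C, p3, 7, 24), (F, p3, 24, 16), (F, p3, 32, 29), (F, p3, 7, 24), (F, x1, 24, 16), (F, x1, 32, 29), (F, x1, 7, 24)}.
Apply σ_{room = 32}; surviving tuples: {(A, law, 32, 29), (B, law, 32, 29), (C, k2, 32, 29), (C, p3, 32, 29), (F, p3, 32, 29), (F, x1, 32, 29)}
π_{grade, room} gives {(A, 32), (B, 32), (C, 32), (F, 32)} (2 duplicate(s) eliminated).

{(A, 32), (B, 32), (C, 32), (F, 32)}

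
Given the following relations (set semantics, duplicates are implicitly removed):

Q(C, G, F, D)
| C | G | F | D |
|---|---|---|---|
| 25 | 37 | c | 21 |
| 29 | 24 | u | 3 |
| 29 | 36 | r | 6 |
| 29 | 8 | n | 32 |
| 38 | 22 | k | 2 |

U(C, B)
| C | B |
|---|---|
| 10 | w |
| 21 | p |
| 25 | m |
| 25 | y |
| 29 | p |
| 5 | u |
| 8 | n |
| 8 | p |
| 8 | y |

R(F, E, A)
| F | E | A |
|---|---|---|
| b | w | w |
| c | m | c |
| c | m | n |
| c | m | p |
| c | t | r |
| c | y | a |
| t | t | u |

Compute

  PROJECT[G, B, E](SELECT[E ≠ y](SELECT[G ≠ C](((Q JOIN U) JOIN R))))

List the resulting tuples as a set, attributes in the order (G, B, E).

{(37, m, m), (37, m, t), (37, y, m), (37, y, t)}

Natural join on C: {(25, 37, c, 21, m), (25, 37, c, 21, y), (29, 24, u, 3, p), (29, 36, r, 6, p), (29, 8, n, 32, p)}
Natural join on F: {(25, 37, c, 21, m, m, c), (25, 37, c, 21, m, m, n), (25, 37, c, 21, m, m, p), (25, 37, c, 21, m, t, r), (25, 37, c, 21, m, y, a), (25, 37, c, 21, y, m, c), (25, 37, c, 21, y, m, n), (25, 37, c, 21, y, m, p), (25, 37, c, 21, y, t, r), (25, 37, c, 21, y, y, a)}
σ[G ≠ C]: keep tuples satisfying G ≠ C → {(25, 37, c, 21, m, m, c), (25, 37, c, 21, m, m, n), (25, 37, c, 21, m, m, p), (25, 37, c, 21, m, t, r), (25, 37, c, 21, m, y, a), (25, 37, c, 21, y, m, c), (25, 37, c, 21, y, m, n), (25, 37, c, 21, y, m, p), (25, 37, c, 21, y, t, r), (25, 37, c, 21, y, y, a)}
σ[E ≠ y]: keep tuples satisfying E ≠ y → {(25, 37, c, 21, m, m, c), (25, 37, c, 21, m, m, n), (25, 37, c, 21, m, m, p), (25, 37, c, 21, m, t, r), (25, 37, c, 21, y, m, c), (25, 37, c, 21, y, m, n), (25, 37, c, 21, y, m, p), (25, 37, c, 21, y, t, r)}
π_{G, B, E} gives {(37, m, m), (37, m, t), (37, y, m), (37, y, t)} (4 duplicate(s) eliminated).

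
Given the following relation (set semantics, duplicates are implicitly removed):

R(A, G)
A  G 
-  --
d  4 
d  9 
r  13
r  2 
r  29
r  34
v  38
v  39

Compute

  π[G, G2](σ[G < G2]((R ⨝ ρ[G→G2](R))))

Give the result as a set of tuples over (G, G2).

{(13, 29), (13, 34), (2, 13), (2, 29), (2, 34), (29, 34), (38, 39), (4, 9)}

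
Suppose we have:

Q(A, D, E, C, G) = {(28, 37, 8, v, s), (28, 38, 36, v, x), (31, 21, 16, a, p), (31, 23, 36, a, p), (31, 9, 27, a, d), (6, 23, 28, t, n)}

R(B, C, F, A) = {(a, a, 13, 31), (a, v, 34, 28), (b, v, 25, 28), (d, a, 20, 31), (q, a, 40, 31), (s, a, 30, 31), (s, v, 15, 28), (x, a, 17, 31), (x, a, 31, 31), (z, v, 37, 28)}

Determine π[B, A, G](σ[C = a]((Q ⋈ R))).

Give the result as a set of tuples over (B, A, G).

Natural join on A, C: {(28, 37, 8, v, s, a, 34), (28, 37, 8, v, s, b, 25), (28, 37, 8, v, s, s, 15), (28, 37, 8, v, s, z, 37), (28, 38, 36, v, x, a, 34), (28, 38, 36, v, x, b, 25), (28, 38, 36, v, x, s, 15), (28, 38, 36, v, x, z, 37), (31, 21, 16, a, p, a, 13), (31, 21, 16, a, p, d, 20), (31, 21, 16, a, p, q, 40), (31, 21, 16, a, p, s, 30), (31, 21, 16, a, p, x, 17), (31, 21, 16, a, p, x, 31), (31, 23, 36, a, p, a, 13), (31, 23, 36, a, p, d, 20), (31, 23, 36, a, p, q, 40), (31, 23, 36, a, p, s, 30), (31, 23, 36, a, p, x, 17), (31, 23, 36, a, p, x, 31), (31, 9, 27, a, d, a, 13), (31, 9, 27, a, d, d, 20), (31, 9, 27, a, d, q, 40), (31, 9, 27, a, d, s, 30), (31, 9, 27, a, d, x, 17), (31, 9, 27, a, d, x, 31)}
Selection C = a: {(31, 21, 16, a, p, a, 13), (31, 21, 16, a, p, d, 20), (31, 21, 16, a, p, q, 40), (31, 21, 16, a, p, s, 30), (31, 21, 16, a, p, x, 17), (31, 21, 16, a, p, x, 31), (31, 23, 36, a, p, a, 13), (31, 23, 36, a, p, d, 20), (31, 23, 36, a, p, q, 40), (31, 23, 36, a, p, s, 30), (31, 23, 36, a, p, x, 17), (31, 23, 36, a, p, x, 31), (31, 9, 27, a, d, a, 13), (31, 9, 27, a, d, d, 20), (31, 9, 27, a, d, q, 40), (31, 9, 27, a, d, s, 30), (31, 9, 27, a, d, x, 17), (31, 9, 27, a, d, x, 31)}
π[B, A, G]: project onto (B, A, G) (8 duplicate(s) eliminated) → {(a, 31, d), (a, 31, p), (d, 31, d), (d, 31, p), (q, 31, d), (q, 31, p), (s, 31, d), (s, 31, p), (x, 31, d), (x, 31, p)}

{(a, 31, d), (a, 31, p), (d, 31, d), (d, 31, p), (q, 31, d), (q, 31, p), (s, 31, d), (s, 31, p), (x, 31, d), (x, 31, p)}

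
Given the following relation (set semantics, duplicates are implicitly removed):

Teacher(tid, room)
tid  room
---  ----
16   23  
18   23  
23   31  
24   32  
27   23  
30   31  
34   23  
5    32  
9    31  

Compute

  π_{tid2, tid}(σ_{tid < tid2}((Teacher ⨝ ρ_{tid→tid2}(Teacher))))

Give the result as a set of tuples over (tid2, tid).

{(18, 16), (23, 9), (24, 5), (27, 16), (27, 18), (30, 23), (30, 9), (34, 16), (34, 18), (34, 27)}

ρ[tid→tid2]: schema becomes (tid2, room); tuples unchanged.
Teacher ⋈ ρ_{tid→tid2}(Teacher) (natural join on room): {(16, 23, 16), (16, 23, 18), (16, 23, 27), (16, 23, 34), (18, 23, 16), (18, 23, 18), (18, 23, 27), (18, 23, 34), (23, 31, 23), (23, 31, 30), (23, 31, 9), (24, 32, 24), (24, 32, 5), (27, 23, 16), (27, 23, 18), (27, 23, 27), (27, 23, 34), (30, 31, 23), (30, 31, 30), (30, 31, 9), (34, 23, 16), (34, 23, 18), (34, 23, 27), (34, 23, 34), (5, 32, 24), (5, 32, 5), (9, 31, 23), (9, 31, 30), (9, 31, 9)}
Apply σ_{tid < tid2}; surviving tuples: {(16, 23, 18), (16, 23, 27), (16, 23, 34), (18, 23, 27), (18, 23, 34), (23, 31, 30), (27, 23, 34), (5, 32, 24), (9, 31, 23), (9, 31, 30)}
π[tid2, tid]: project onto (tid2, tid) → {(18, 16), (23, 9), (24, 5), (27, 16), (27, 18), (30, 23), (30, 9), (34, 16), (34, 18), (34, 27)}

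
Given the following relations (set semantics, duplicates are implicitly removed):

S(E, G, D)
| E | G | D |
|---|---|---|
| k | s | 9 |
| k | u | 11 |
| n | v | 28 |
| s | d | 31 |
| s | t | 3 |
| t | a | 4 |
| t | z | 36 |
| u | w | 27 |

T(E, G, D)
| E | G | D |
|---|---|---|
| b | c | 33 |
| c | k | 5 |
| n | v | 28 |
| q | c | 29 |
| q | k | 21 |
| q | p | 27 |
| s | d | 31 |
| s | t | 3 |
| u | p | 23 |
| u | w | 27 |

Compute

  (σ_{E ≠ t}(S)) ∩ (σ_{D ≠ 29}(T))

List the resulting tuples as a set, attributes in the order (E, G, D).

{(n, v, 28), (s, d, 31), (s, t, 3), (u, w, 27)}

σ[E ≠ t]: keep tuples satisfying E ≠ t → {(k, s, 9), (k, u, 11), (n, v, 28), (s, d, 31), (s, t, 3), (u, w, 27)}
σ[D ≠ 29]: keep tuples satisfying D ≠ 29 → {(b, c, 33), (c, k, 5), (n, v, 28), (q, k, 21), (q, p, 27), (s, d, 31), (s, t, 3), (u, p, 23), (u, w, 27)}
Intersection: {(k, s, 9), (k, u, 11), (n, v, 28), (s, d, 31), (s, t, 3), (u, w, 27)} with {(b, c, 33), (c, k, 5), (n, v, 28), (q, k, 21), (q, p, 27), (s, d, 31), (s, t, 3), (u, p, 23), (u, w, 27)} → {(n, v, 28), (s, d, 31), (s, t, 3), (u, w, 27)}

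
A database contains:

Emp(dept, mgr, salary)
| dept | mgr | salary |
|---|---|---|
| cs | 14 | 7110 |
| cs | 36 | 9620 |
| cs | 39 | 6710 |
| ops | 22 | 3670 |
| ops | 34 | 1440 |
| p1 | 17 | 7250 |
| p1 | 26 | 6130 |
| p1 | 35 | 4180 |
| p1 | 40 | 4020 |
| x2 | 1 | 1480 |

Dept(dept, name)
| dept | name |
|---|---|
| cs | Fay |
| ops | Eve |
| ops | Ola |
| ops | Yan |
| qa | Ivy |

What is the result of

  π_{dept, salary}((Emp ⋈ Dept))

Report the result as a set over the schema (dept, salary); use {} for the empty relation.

{(cs, 6710), (cs, 7110), (cs, 9620), (ops, 1440), (ops, 3670)}

Emp ⋈ Dept (natural join on dept): {(cs, 14, 7110, Fay), (cs, 36, 9620, Fay), (cs, 39, 6710, Fay), (ops, 22, 3670, Eve), (ops, 22, 3670, Ola), (ops, 22, 3670, Yan), (ops, 34, 1440, Eve), (ops, 34, 1440, Ola), (ops, 34, 1440, Yan)}
π_{dept, salary} gives {(cs, 6710), (cs, 7110), (cs, 9620), (ops, 1440), (ops, 3670)} (4 duplicate(s) eliminated).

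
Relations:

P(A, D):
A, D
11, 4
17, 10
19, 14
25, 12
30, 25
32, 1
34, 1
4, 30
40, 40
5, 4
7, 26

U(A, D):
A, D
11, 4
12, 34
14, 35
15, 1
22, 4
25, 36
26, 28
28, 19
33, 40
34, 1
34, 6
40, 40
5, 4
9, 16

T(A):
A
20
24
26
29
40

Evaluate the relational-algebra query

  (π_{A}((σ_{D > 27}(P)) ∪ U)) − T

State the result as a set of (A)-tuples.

Filtering on D > 27 leaves {(4, 30), (40, 40)}.
Taking the union: {(11, 4), (12, 34), (14, 35), (15, 1), (22, 4), (25, 36), (26, 28), (28, 19), (33, 40), (34, 1), (34, 6), (4, 30), (40, 40), (5, 4), (9, 16)}
Projecting to A (1 duplicate(s) eliminated): {11, 12, 14, 15, 22, 25, 26, 28, 33, 34, 4, 40, 5, 9}
Taking the difference: {11, 12, 14, 15, 22, 25, 28, 33, 34, 4, 5, 9}

{11, 12, 14, 15, 22, 25, 28, 33, 34, 4, 5, 9}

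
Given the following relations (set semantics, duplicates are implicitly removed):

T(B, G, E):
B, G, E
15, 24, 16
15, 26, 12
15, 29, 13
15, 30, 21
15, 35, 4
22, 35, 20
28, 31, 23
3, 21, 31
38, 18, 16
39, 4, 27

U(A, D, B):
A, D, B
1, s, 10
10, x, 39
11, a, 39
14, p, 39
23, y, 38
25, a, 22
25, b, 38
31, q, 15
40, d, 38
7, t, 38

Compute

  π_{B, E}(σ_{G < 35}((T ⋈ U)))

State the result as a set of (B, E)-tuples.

T ⋈ U (natural join on B): {(15, 24, 16, 31, q), (15, 26, 12, 31, q), (15, 29, 13, 31, q), (15, 30, 21, 31, q), (15, 35, 4, 31, q), (22, 35, 20, 25, a), (38, 18, 16, 23, y), (38, 18, 16, 25, b), (38, 18, 16, 40, d), (38, 18, 16, 7, t), (39, 4, 27, 10, x), (39, 4, 27, 11, a), (39, 4, 27, 14, p)}
Apply σ_{G < 35}; surviving tuples: {(15, 24, 16, 31, q), (15, 26, 12, 31, q), (15, 29, 13, 31, q), (15, 30, 21, 31, q), (38, 18, 16, 23, y), (38, 18, 16, 25, b), (38, 18, 16, 40, d), (38, 18, 16, 7, t), (39, 4, 27, 10, x), (39, 4, 27, 11, a), (39, 4, 27, 14, p)}
π_{B, E} gives {(15, 12), (15, 13), (15, 16), (15, 21), (38, 16), (39, 27)} (5 duplicate(s) eliminated).

{(15, 12), (15, 13), (15, 16), (15, 21), (38, 16), (39, 27)}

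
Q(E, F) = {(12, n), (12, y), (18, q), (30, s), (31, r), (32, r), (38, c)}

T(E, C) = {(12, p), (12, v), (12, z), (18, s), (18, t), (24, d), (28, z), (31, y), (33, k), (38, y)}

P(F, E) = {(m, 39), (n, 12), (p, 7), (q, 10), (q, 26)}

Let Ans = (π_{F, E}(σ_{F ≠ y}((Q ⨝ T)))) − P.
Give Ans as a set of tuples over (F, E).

Natural join on E: {(12, n, p), (12, n, v), (12, n, z), (12, y, p), (12, y, v), (12, y, z), (18, q, s), (18, q, t), (31, r, y), (38, c, y)}
Selection F ≠ y: {(12, n, p), (12, n, v), (12, n, z), (18, q, s), (18, q, t), (31, r, y), (38, c, y)}
π_{F, E} gives {(c, 38), (n, 12), (q, 18), (r, 31)} (3 duplicate(s) eliminated).
Set difference of the two operands is {(c, 38), (q, 18), (r, 31)}.

{(c, 38), (q, 18), (r, 31)}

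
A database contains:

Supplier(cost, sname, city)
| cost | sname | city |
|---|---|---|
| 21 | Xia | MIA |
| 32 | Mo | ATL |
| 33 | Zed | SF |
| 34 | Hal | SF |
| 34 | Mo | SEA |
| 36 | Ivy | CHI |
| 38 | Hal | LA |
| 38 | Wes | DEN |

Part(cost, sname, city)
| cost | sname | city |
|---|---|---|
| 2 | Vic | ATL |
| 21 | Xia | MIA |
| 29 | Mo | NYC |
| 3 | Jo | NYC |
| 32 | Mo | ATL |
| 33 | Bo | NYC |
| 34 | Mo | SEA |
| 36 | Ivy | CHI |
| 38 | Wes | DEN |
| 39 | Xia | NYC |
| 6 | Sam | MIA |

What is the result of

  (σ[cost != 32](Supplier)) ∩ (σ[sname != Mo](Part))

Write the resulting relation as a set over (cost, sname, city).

Filtering on cost != 32 leaves {(21, Xia, MIA), (33, Zed, SF), (34, Hal, SF), (34, Mo, SEA), (36, Ivy, CHI), (38, Hal, LA), (38, Wes, DEN)}.
Filtering on sname != Mo leaves {(2, Vic, ATL), (21, Xia, MIA), (3, Jo, NYC), (33, Bo, NYC), (36, Ivy, CHI), (38, Wes, DEN), (39, Xia, NYC), (6, Sam, MIA)}.
Intersection: {(21, Xia, MIA), (33, Zed, SF), (34, Hal, SF), (34, Mo, SEA), (36, Ivy, CHI), (38, Hal, LA), (38, Wes, DEN)} with {(2, Vic, ATL), (21, Xia, MIA), (3, Jo, NYC), (33, Bo, NYC), (36, Ivy, CHI), (38, Wes, DEN), (39, Xia, NYC), (6, Sam, MIA)} → {(21, Xia, MIA), (36, Ivy, CHI), (38, Wes, DEN)}

{(21, Xia, MIA), (36, Ivy, CHI), (38, Wes, DEN)}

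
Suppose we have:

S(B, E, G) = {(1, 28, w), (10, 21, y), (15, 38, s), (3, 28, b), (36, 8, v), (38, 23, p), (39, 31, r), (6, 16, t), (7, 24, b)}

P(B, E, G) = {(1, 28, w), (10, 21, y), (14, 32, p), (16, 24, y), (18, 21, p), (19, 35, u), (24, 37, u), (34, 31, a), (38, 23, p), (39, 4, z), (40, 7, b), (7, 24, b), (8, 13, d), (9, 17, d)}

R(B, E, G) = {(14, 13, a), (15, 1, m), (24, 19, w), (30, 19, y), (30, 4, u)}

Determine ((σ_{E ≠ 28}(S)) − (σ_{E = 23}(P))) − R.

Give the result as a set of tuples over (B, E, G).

{(10, 21, y), (15, 38, s), (36, 8, v), (39, 31, r), (6, 16, t), (7, 24, b)}

Apply σ_{E ≠ 28}; surviving tuples: {(10, 21, y), (15, 38, s), (36, 8, v), (38, 23, p), (39, 31, r), (6, 16, t), (7, 24, b)}
Apply σ_{E = 23}; surviving tuples: {(38, 23, p)}
Taking the difference: {(10, 21, y), (15, 38, s), (36, 8, v), (39, 31, r), (6, 16, t), (7, 24, b)}
Taking the difference: {(10, 21, y), (15, 38, s), (36, 8, v), (39, 31, r), (6, 16, t), (7, 24, b)}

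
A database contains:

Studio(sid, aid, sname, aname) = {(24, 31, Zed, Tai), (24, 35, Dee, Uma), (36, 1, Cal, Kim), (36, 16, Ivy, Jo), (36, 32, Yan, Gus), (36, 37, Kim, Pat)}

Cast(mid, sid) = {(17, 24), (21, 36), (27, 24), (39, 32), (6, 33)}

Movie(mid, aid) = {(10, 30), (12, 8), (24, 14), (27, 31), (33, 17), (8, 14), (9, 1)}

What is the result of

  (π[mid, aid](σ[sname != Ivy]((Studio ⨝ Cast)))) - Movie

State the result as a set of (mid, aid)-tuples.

{(17, 31), (17, 35), (21, 1), (21, 32), (21, 37), (27, 35)}

Natural join on sid: {(24, 31, Zed, Tai, 17), (24, 31, Zed, Tai, 27), (24, 35, Dee, Uma, 17), (24, 35, Dee, Uma, 27), (36, 1, Cal, Kim, 21), (36, 16, Ivy, Jo, 21), (36, 32, Yan, Gus, 21), (36, 37, Kim, Pat, 21)}
σ[sname != Ivy]: keep tuples satisfying sname != Ivy → {(24, 31, Zed, Tai, 17), (24, 31, Zed, Tai, 27), (24, 35, Dee, Uma, 17), (24, 35, Dee, Uma, 27), (36, 1, Cal, Kim, 21), (36, 32, Yan, Gus, 21), (36, 37, Kim, Pat, 21)}
π_{mid, aid} gives {(17, 31), (17, 35), (21, 1), (21, 32), (21, 37), (27, 31), (27, 35)}.
Difference: {(17, 31), (17, 35), (21, 1), (21, 32), (21, 37), (27, 31), (27, 35)} with {(10, 30), (12, 8), (24, 14), (27, 31), (33, 17), (8, 14), (9, 1)} → {(17, 31), (17, 35), (21, 1), (21, 32), (21, 37), (27, 35)}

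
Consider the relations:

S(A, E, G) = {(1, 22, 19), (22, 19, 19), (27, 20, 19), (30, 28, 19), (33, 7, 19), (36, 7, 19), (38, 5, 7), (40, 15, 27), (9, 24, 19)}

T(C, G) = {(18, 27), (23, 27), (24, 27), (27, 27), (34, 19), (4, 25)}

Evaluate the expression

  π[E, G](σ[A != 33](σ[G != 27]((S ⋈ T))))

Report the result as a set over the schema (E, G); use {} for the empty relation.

S ⋈ T (natural join on G): {(1, 22, 19, 34), (22, 19, 19, 34), (27, 20, 19, 34), (30, 28, 19, 34), (33, 7, 19, 34), (36, 7, 19, 34), (40, 15, 27, 18), (40, 15, 27, 23), (40, 15, 27, 24), (40, 15, 27, 27), (9, 24, 19, 34)}
Filtering on G != 27 leaves {(1, 22, 19, 34), (22, 19, 19, 34), (27, 20, 19, 34), (30, 28, 19, 34), (33, 7, 19, 34), (36, 7, 19, 34), (9, 24, 19, 34)}.
Filtering on A != 33 leaves {(1, 22, 19, 34), (22, 19, 19, 34), (27, 20, 19, 34), (30, 28, 19, 34), (36, 7, 19, 34), (9, 24, 19, 34)}.
π_{E, G} gives {(19, 19), (20, 19), (22, 19), (24, 19), (28, 19), (7, 19)}.

{(19, 19), (20, 19), (22, 19), (24, 19), (28, 19), (7, 19)}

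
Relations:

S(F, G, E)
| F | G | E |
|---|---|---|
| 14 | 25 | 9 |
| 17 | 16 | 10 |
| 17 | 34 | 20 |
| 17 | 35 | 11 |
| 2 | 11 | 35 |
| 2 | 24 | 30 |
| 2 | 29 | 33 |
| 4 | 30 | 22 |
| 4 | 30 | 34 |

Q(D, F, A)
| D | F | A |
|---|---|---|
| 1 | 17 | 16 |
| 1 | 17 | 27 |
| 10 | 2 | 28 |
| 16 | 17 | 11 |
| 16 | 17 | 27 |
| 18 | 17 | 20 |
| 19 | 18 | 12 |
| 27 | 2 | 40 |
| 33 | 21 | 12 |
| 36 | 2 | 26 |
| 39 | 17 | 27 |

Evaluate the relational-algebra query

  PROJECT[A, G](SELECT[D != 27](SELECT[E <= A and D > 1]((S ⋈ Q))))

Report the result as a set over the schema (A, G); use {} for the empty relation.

{(11, 16), (11, 35), (20, 16), (20, 34), (20, 35), (27, 16), (27, 34), (27, 35)}

S ⋈ Q (natural join on F): {(17, 16, 10, 1, 16), (17, 16, 10, 1, 27), (17, 16, 10, 16, 11), (17, 16, 10, 16, 27), (17, 16, 10, 18, 20), (17, 16, 10, 39, 27), (17, 34, 20, 1, 16), (17, 34, 20, 1, 27), (17, 34, 20, 16, 11), (17, 34, 20, 16, 27), (17, 34, 20, 18, 20), (17, 34, 20, 39, 27), (17, 35, 11, 1, 16), (17, 35, 11, 1, 27), (17, 35, 11, 16, 11), (17, 35, 11, 16, 27), (17, 35, 11, 18, 20), (17, 35, 11, 39, 27), (2, 11, 35, 10, 28), (2, 11, 35, 27, 40), (2, 11, 35, 36, 26), (2, 24, 30, 10, 28), (2, 24, 30, 27, 40), (2, 24, 30, 36, 26), (2, 29, 33, 10, 28), (2, 29, 33, 27, 40), (2, 29, 33, 36, 26)}
Selection E <= A and D > 1: {(17, 16, 10, 16, 11), (17, 16, 10, 16, 27), (17, 16, 10, 18, 20), (17, 16, 10, 39, 27), (17, 34, 20, 16, 27), (17, 34, 20, 18, 20), (17, 34, 20, 39, 27), (17, 35, 11, 16, 11), (17, 35, 11, 16, 27), (17, 35, 11, 18, 20), (17, 35, 11, 39, 27), (2, 11, 35, 27, 40), (2, 24, 30, 27, 40), (2, 29, 33, 27, 40)}
Selection D != 27: {(17, 16, 10, 16, 11), (17, 16, 10, 16, 27), (17, 16, 10, 18, 20), (17, 16, 10, 39, 27), (17, 34, 20, 16, 27), (17, 34, 20, 18, 20), (17, 34, 20, 39, 27), (17, 35, 11, 16, 11), (17, 35, 11, 16, 27), (17, 35, 11, 18, 20), (17, 35, 11, 39, 27)}
π_{A, G} gives {(11, 16), (11, 35), (20, 16), (20, 34), (20, 35), (27, 16), (27, 34), (27, 35)} (3 duplicate(s) eliminated).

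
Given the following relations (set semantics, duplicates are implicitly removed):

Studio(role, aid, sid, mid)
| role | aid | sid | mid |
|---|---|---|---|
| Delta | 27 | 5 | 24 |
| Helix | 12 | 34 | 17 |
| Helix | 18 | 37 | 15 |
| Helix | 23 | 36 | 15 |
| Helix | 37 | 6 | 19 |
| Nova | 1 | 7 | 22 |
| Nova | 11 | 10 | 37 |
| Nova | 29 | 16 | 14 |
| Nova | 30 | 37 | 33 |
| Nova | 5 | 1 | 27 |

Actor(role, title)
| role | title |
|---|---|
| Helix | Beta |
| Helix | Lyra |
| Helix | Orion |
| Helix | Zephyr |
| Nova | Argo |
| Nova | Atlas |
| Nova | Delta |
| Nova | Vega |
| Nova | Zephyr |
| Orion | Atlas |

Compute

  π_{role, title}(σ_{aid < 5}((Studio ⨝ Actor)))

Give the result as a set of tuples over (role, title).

Studio ⋈ Actor (natural join on role): {(Helix, 12, 34, 17, Beta), (Helix, 12, 34, 17, Lyra), (Helix, 12, 34, 17, Orion), (Helix, 12, 34, 17, Zephyr), (Helix, 18, 37, 15, Beta), (Helix, 18, 37, 15, Lyra), (Helix, 18, 37, 15, Orion), (Helix, 18, 37, 15, Zephyr), (Helix, 23, 36, 15, Beta), (Helix, 23, 36, 15, Lyra), (Helix, 23, 36, 15, Orion), (Helix, 23, 36, 15, Zephyr), (Helix, 37, 6, 19, Beta), (Helix, 37, 6, 19, Lyra), (Helix, 37, 6, 19, Orion), (Helix, 37, 6, 19, Zephyr), (Nova, 1, 7, 22, Argo), (Nova, 1, 7, 22, Atlas), (Nova, 1, 7, 22, Delta), (Nova, 1, 7, 22, Vega), (Nova, 1, 7, 22, Zephyr), (Nova, 11, 10, 37, Argo), (Nova, 11, 10, 37, Atlas), (Nova, 11, 10, 37, Delta), (Nova, 11, 10, 37, Vega), (Nova, 11, 10, 37, Zephyr), (Nova, 29, 16, 14, Argo), (Nova, 29, 16, 14, Atlas), (Nova, 29, 16, 14, Delta), (Nova, 29, 16, 14, Vega), (Nova, 29, 16, 14, Zephyr), (Nova, 30, 37, 33, Argo), (Nova, 30, 37, 33, Atlas), (Nova, 30, 37, 33, Delta), (Nova, 30, 37, 33, Vega), (Nova, 30, 37, 33, Zephyr), (Nova, 5, 1, 27, Argo), (Nova, 5, 1, 27, Atlas), (Nova, 5, 1, 27, Delta), (Nova, 5, 1, 27, Vega), (Nova, 5, 1, 27, Zephyr)}
Filtering on aid < 5 leaves {(Nova, 1, 7, 22, Argo), (Nova, 1, 7, 22, Atlas), (Nova, 1, 7, 22, Delta), (Nova, 1, 7, 22, Vega), (Nova, 1, 7, 22, Zephyr)}.
π[role, title]: project onto (role, title) → {(Nova, Argo), (Nova, Atlas), (Nova, Delta), (Nova, Vega), (Nova, Zephyr)}

{(Nova, Argo), (Nova, Atlas), (Nova, Delta), (Nova, Vega), (Nova, Zephyr)}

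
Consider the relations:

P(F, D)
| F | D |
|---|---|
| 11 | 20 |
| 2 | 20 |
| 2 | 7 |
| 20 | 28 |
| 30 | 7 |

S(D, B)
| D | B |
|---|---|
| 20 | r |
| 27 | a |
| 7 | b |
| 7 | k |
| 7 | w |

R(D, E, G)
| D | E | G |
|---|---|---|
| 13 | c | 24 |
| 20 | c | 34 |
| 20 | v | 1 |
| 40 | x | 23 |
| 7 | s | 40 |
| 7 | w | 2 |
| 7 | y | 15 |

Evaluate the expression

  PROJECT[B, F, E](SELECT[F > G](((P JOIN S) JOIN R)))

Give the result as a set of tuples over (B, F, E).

{(b, 30, w), (b, 30, y), (k, 30, w), (k, 30, y), (r, 11, v), (r, 2, v), (w, 30, w), (w, 30, y)}

Joining P and S on D yields {(11, 20, r), (2, 20, r), (2, 7, b), (2, 7, k), (2, 7, w), (30, 7, b), (30, 7, k), (30, 7, w)}.
Joining (P JOIN S) and R on D yields {(11, 20, r, c, 34), (11, 20, r, v, 1), (2, 20, r, c, 34), (2, 20, r, v, 1), (2, 7, b, s, 40), (2, 7, b, w, 2), (2, 7, b, y, 15), (2, 7, k, s, 40), (2, 7, k, w, 2), (2, 7, k, y, 15), (2, 7, w, s, 40), (2, 7, w, w, 2), (2, 7, w, y, 15), (30, 7, b, s, 40), (30, 7, b, w, 2), (30, 7, b, y, 15), (30, 7, k, s, 40), (30, 7, k, w, 2), (30, 7, k, y, 15), (30, 7, w, s, 40), (30, 7, w, w, 2), (30, 7, w, y, 15)}.
Selection F > G: {(11, 20, r, v, 1), (2, 20, r, v, 1), (30, 7, b, w, 2), (30, 7, b, y, 15), (30, 7, k, w, 2), (30, 7, k, y, 15), (30, 7, w, w, 2), (30, 7, w, y, 15)}
π_{B, F, E} gives {(b, 30, w), (b, 30, y), (k, 30, w), (k, 30, y), (r, 11, v), (r, 2, v), (w, 30, w), (w, 30, y)}.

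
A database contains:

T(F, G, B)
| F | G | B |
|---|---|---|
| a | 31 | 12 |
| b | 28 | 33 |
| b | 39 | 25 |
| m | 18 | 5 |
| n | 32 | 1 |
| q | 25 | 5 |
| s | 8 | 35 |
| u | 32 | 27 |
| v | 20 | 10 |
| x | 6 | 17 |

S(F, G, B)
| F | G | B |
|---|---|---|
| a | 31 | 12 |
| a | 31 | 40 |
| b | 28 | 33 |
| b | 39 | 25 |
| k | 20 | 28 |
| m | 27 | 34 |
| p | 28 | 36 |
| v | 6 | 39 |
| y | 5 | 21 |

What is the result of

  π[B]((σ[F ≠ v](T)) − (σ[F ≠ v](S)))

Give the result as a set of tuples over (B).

{1, 17, 27, 35, 5}

Filtering on F ≠ v leaves {(a, 31, 12), (b, 28, 33), (b, 39, 25), (m, 18, 5), (n, 32, 1), (q, 25, 5), (s, 8, 35), (u, 32, 27), (x, 6, 17)}.
Filtering on F ≠ v leaves {(a, 31, 12), (a, 31, 40), (b, 28, 33), (b, 39, 25), (k, 20, 28), (m, 27, 34), (p, 28, 36), (y, 5, 21)}.
Difference: {(a, 31, 12), (b, 28, 33), (b, 39, 25), (m, 18, 5), (n, 32, 1), (q, 25, 5), (s, 8, 35), (u, 32, 27), (x, 6, 17)} with {(a, 31, 12), (a, 31, 40), (b, 28, 33), (b, 39, 25), (k, 20, 28), (m, 27, 34), (p, 28, 36), (y, 5, 21)} → {(m, 18, 5), (n, 32, 1), (q, 25, 5), (s, 8, 35), (u, 32, 27), (x, 6, 17)}
Projecting to B (1 duplicate(s) eliminated): {1, 17, 27, 35, 5}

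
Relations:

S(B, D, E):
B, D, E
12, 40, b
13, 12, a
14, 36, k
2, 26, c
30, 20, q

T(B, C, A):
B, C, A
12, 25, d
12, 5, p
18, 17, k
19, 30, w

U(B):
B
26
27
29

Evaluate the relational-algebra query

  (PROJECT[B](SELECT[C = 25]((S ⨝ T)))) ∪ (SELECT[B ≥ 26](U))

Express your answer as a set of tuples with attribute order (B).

S ⋈ T (natural join on B): {(12, 40, b, 25, d), (12, 40, b, 5, p)}
σ[C = 25]: keep tuples satisfying C = 25 → {(12, 40, b, 25, d)}
π_{B} gives {12}.
σ[B ≥ 26]: keep tuples satisfying B ≥ 26 → {26, 27, 29}
Set union of the two operands is {12, 26, 27, 29}.

{12, 26, 27, 29}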